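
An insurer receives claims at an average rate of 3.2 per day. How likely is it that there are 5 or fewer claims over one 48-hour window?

0.3837

Over the interval, μ = 3.2 × 2 = 6.4 (a 48-hour window = 2 days).
P(N ≤ 5) = Σ_{j=0}^{5} e^(−μ) μ^j/j! ≈ 0.3837.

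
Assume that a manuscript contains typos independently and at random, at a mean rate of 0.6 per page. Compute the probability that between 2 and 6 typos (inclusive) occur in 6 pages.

0.8010

Over the interval, μ = 0.6 × 6 = 3.6 (6 pages).
P(2 ≤ N ≤ 6) = Σ_{j=2}^{6} e^(−3.6) · 3.6^j/j! ≈ 0.8010.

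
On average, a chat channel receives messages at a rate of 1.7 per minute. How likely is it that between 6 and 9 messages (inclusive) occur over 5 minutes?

Over the interval, μ = 1.7 × 5 = 8.5 (5 minutes).
P(6 ≤ N ≤ 9) = Σ_{j=6}^{9} e^(−8.5) · 8.5^j/j! ≈ 0.5034.

0.5034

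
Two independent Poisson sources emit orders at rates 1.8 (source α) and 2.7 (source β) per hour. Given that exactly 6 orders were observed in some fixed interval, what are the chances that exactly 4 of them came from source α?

0.1382

Given the total, each event is independently from source α with probability p = λ_α/(λ_α+λ_β) = 1.8/4.5 = 0.4000.
So K ~ Binomial(6, 1.8/4.5): P(K = 4) = C(6,4) · (1.8/4.5)^4 · (2.7/4.5)^2 ≈ 0.1382.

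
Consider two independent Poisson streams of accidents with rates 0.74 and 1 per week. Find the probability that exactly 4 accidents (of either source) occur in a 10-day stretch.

0.1325

Independent Poisson processes superpose: combined rate λ = 0.74 + 1 = 1.74 per week.
Over the interval, μ = 1.74 × 10/7 ≈ 2.48571 (a 10-day stretch = 10/7 weeks).
P(N = 4) = e^(−2.48571) · 2.48571^4/4! ≈ 0.1325.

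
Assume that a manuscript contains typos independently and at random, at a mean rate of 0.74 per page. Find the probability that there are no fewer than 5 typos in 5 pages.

0.3128

Over the interval, μ = 0.74 × 5 = 3.7 (5 pages).
P(N ≥ 5) = 1 − P(N ≤ 4) = 1 − Σ_{j=0}^{4} e^(−μ) μ^j/j! ≈ 0.3128.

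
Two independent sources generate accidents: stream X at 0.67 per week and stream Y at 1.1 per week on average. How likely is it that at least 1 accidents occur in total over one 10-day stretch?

Independent Poisson processes superpose: combined rate λ = 0.67 + 1.1 = 1.77 per week.
Over the interval, μ = 1.77 × 10/7 ≈ 2.52857 (a 10-day stretch = 10/7 weeks).
P(N ≥ 1) = 1 − P(N ≤ 0) ≈ 0.9202.

0.9202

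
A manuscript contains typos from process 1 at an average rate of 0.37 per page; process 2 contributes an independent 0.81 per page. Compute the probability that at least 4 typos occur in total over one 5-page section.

Independent Poisson processes superpose: combined rate λ = 0.37 + 0.81 = 1.18 per page.
Over the interval, μ = 1.18 × 5 = 5.9 (a 5-page section = 5 pages).
P(N ≥ 4) = 1 − P(N ≤ 3) ≈ 0.8396.

0.8396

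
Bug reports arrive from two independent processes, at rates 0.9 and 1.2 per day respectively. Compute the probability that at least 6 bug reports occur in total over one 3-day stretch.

0.6012

Independent Poisson processes superpose: combined rate λ = 0.9 + 1.2 = 2.1 per day.
Over the interval, μ = 2.1 × 3 = 6.3 (a 3-day stretch = 3 days).
P(N ≥ 6) = 1 − P(N ≤ 5) ≈ 0.6012.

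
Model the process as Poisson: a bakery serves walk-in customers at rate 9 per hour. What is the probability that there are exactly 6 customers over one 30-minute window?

0.1281

Over the interval, μ = 9 × 0.5 = 4.5 (a 30-minute window = 0.5 hours).
P(N = 6) = e^(−μ) μ^6/6! = e^(−4.5) · 4.5^6/720 ≈ 0.1281.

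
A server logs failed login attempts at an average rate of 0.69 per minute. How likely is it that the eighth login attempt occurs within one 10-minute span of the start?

0.3864

Over the interval, μ = 0.69 × 10 = 6.9 (a 10-minute span = 10 minutes).
The eighth arrival falls in the interval iff at least 8 events occur there: P(S_8 ≤ t) = P(N ≥ 8) = 1 − P(N ≤ 7) ≈ 0.3864.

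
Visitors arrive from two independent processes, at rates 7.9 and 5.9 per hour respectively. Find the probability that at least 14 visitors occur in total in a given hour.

Independent Poisson processes superpose: combined rate λ = 7.9 + 5.9 = 13.8 per hour.
So μ = 13.8.
P(N ≥ 14) = 1 − P(N ≤ 13) ≈ 0.5142.

0.5142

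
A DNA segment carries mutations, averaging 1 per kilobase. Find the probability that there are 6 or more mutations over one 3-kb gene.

0.0839

Over the interval, μ = 1 × 3 = 3 (a 3-kb gene = 3 kilobases).
P(N ≥ 6) = 1 − P(N ≤ 5) = 1 − Σ_{j=0}^{5} e^(−μ) μ^j/j! ≈ 0.0839.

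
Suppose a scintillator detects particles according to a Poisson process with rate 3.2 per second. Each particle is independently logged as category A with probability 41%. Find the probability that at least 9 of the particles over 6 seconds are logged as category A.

Thinning: the particles that are logged as category A themselves form a Poisson process with rate 0.41 × 3.2 = 1.312 per second.
Over the interval, μ = 1.312 × 6 = 7.872 (6 seconds).
P(N ≥ 9) = 1 − P(N ≤ 8) ≈ 0.3896.

0.3896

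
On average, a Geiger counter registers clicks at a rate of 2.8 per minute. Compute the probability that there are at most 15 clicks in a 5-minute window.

Over the interval, μ = 2.8 × 5 = 14 (a 5-minute window = 5 minutes).
P(N ≤ 15) = Σ_{j=0}^{15} e^(−μ) μ^j/j! ≈ 0.6694.

0.6694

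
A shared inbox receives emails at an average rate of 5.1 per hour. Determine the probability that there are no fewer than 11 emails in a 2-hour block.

Over the interval, μ = 5.1 × 2 = 10.2 (a 2-hour block = 2 hours).
P(N ≥ 11) = 1 − P(N ≤ 10) = 1 − Σ_{j=0}^{10} e^(−μ) μ^j/j! ≈ 0.4420.

0.4420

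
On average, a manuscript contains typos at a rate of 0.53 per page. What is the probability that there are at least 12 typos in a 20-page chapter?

Over the interval, μ = 0.53 × 20 = 10.6 (a 20-page chapter = 20 pages).
P(N ≥ 12) = 1 − P(N ≤ 11) = 1 − Σ_{j=0}^{11} e^(−μ) μ^j/j! ≈ 0.3731.

0.3731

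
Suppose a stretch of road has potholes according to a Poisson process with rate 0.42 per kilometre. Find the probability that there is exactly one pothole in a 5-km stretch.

0.2572

Over the interval, μ = 0.42 × 5 = 2.1 (a 5-km stretch = 5 kilometres).
P(N = 1) = e^(−μ) μ^1/1! = e^(−2.1) · 2.1^1/1 ≈ 0.2572.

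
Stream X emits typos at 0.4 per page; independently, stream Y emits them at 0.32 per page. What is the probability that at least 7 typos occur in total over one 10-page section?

Independent Poisson processes superpose: combined rate λ = 0.4 + 0.32 = 0.72 per page.
Over the interval, μ = 0.72 × 10 = 7.2 (a 10-page section = 10 pages).
P(N ≥ 7) = 1 − P(N ≤ 6) ≈ 0.5796.

0.5796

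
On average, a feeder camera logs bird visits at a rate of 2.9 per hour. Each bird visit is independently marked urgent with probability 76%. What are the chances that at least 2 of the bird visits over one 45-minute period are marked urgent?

Thinning: the bird visits that are marked urgent themselves form a Poisson process with rate 0.76 × 2.9 = 2.204 per hour.
Over the interval, μ = 2.204 × 0.75 = 1.653 (a 45-minute period = 0.75 hours).
P(N ≥ 2) = 1 − P(N ≤ 1) ≈ 0.4920.

0.4920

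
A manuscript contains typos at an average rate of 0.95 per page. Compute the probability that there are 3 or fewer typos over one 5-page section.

Over the interval, μ = 0.95 × 5 = 4.75 (a 5-page section = 5 pages).
P(N ≤ 3) = Σ_{j=0}^{3} e^(−μ) μ^j/j! ≈ 0.3019.

0.3019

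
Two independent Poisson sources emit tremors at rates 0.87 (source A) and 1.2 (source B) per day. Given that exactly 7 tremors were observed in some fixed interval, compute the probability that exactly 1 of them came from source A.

Given the total, each event is independently from source A with probability p = λ_A/(λ_A+λ_B) = 0.87/2.07 ≈ 0.4203.
So K ~ Binomial(7, 0.87/2.07): P(K = 1) = C(7,1) · (0.87/2.07)^1 · (1.2/2.07)^6 ≈ 0.1117.

0.1117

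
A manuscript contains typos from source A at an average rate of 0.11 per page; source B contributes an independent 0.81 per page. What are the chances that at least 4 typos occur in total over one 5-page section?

0.6743

Independent Poisson processes superpose: combined rate λ = 0.11 + 0.81 = 0.92 per page.
Over the interval, μ = 0.92 × 5 = 4.6 (a 5-page section = 5 pages).
P(N ≥ 4) = 1 − P(N ≤ 3) ≈ 0.6743.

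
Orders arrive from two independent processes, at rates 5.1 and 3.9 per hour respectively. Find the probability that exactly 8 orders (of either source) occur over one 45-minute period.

Independent Poisson processes superpose: combined rate λ = 5.1 + 3.9 = 9 per hour.
Over the interval, μ = 9 × 0.75 = 6.75 (a 45-minute period = 0.75 hours).
P(N = 8) = e^(−6.75) · 6.75^8/8! ≈ 0.1251.

0.1251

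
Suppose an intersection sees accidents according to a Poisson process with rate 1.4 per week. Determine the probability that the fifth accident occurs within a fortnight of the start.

Over the interval, μ = 1.4 × 2 = 2.8 (a fortnight = 2 weeks).
The fifth arrival falls in the interval iff at least 5 events occur there: P(S_5 ≤ t) = P(N ≥ 5) = 1 − P(N ≤ 4) ≈ 0.1523.

0.1523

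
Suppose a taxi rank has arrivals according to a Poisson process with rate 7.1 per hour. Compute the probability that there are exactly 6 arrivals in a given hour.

0.1468

With mean μ = 7.1 per hour,
P(N = 6) = e^(−μ) μ^6/6! = e^(−7.1) · 7.1^6/720 ≈ 0.1468.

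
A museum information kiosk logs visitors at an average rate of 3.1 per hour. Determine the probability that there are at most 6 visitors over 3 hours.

0.1808

Over the interval, μ = 3.1 × 3 = 9.3 (3 hours).
P(N ≤ 6) = Σ_{j=0}^{6} e^(−μ) μ^j/j! ≈ 0.1808.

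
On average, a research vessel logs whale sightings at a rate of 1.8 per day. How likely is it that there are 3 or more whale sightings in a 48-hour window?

0.6973

Over the interval, μ = 1.8 × 2 = 3.6 (a 48-hour window = 2 days).
P(N ≥ 3) = 1 − P(N ≤ 2) = 1 − Σ_{j=0}^{2} e^(−μ) μ^j/j! ≈ 0.6973.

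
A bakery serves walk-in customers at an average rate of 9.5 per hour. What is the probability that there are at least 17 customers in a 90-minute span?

Over the interval, μ = 9.5 × 1.5 = 14.25 (a 90-minute span = 1.5 hours).
P(N ≥ 17) = 1 − P(N ≤ 16) = 1 − Σ_{j=0}^{16} e^(−μ) μ^j/j! ≈ 0.2661.

0.2661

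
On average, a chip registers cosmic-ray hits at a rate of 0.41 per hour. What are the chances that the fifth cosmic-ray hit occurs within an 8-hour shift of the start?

0.2338

Over the interval, μ = 0.41 × 8 = 3.28 (an 8-hour shift = 8 hours).
The fifth arrival falls in the interval iff at least 5 events occur there: P(S_5 ≤ t) = P(N ≥ 5) = 1 − P(N ≤ 4) ≈ 0.2338.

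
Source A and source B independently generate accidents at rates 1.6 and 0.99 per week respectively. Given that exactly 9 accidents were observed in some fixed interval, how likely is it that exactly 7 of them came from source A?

0.1806

Given the total, each event is independently from source A with probability p = λ_A/(λ_A+λ_B) = 1.6/2.59 ≈ 0.6178.
So K ~ Binomial(9, 1.6/2.59): P(K = 7) = C(9,7) · (1.6/2.59)^7 · (0.99/2.59)^2 ≈ 0.1806.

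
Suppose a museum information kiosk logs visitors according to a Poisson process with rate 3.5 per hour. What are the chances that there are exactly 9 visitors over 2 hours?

Over the interval, μ = 3.5 × 2 = 7 (2 hours).
P(N = 9) = e^(−μ) μ^9/9! = e^(−7) · 7^9/362880 ≈ 0.1014.

0.1014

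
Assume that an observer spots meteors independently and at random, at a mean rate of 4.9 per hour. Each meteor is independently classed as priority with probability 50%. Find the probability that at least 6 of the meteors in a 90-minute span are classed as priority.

Thinning: the meteors that are classed as priority themselves form a Poisson process with rate 0.5 × 4.9 = 2.45 per hour.
Over the interval, μ = 2.45 × 1.5 = 3.675 (a 90-minute span = 1.5 hours).
P(N ≥ 6) = 1 − P(N ≤ 5) ≈ 0.1664.

0.1664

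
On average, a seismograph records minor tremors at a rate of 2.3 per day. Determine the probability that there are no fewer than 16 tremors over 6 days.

0.3110

Over the interval, μ = 2.3 × 6 = 13.8 (6 days).
P(N ≥ 16) = 1 − P(N ≤ 15) = 1 − Σ_{j=0}^{15} e^(−μ) μ^j/j! ≈ 0.3110.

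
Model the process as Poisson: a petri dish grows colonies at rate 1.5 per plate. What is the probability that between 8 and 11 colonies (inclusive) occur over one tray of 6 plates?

0.4791

Over the interval, μ = 1.5 × 6 = 9 (a tray of 6 plates = 6 plates).
P(8 ≤ N ≤ 11) = Σ_{j=8}^{11} e^(−9) · 9^j/j! ≈ 0.4791.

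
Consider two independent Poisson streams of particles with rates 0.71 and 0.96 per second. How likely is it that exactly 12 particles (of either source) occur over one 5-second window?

Independent Poisson processes superpose: combined rate λ = 0.71 + 0.96 = 1.67 per second.
Over the interval, μ = 1.67 × 5 = 8.35 (a 5-second window = 5 seconds).
P(N = 12) = e^(−8.35) · 8.35^12/12! ≈ 0.0567.

0.0567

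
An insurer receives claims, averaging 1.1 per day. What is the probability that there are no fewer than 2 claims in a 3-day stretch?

0.8414

Over the interval, μ = 1.1 × 3 = 3.3 (a 3-day stretch = 3 days).
P(N ≥ 2) = 1 − P(N ≤ 1) = 1 − Σ_{j=0}^{1} e^(−μ) μ^j/j! ≈ 0.8414.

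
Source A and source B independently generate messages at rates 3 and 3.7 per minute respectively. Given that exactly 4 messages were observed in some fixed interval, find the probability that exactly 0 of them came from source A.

Given the total, each event is independently from source A with probability p = λ_A/(λ_A+λ_B) = 3/6.7 ≈ 0.4478.
So K ~ Binomial(4, 3/6.7): P(K = 0) = C(4,0) · (3/6.7)^0 · (3.7/6.7)^4 ≈ 0.0930.

0.0930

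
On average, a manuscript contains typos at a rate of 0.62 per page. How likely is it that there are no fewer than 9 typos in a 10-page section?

Over the interval, μ = 0.62 × 10 = 6.2 (a 10-page section = 10 pages).
P(N ≥ 9) = 1 − P(N ≤ 8) = 1 − Σ_{j=0}^{8} e^(−μ) μ^j/j! ≈ 0.1741.

0.1741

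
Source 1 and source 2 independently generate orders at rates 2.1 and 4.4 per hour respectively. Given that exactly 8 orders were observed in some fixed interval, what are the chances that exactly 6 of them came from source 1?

Given the total, each event is independently from source 1 with probability p = λ_1/(λ_1+λ_2) = 2.1/6.5 ≈ 0.3231.
So K ~ Binomial(8, 2.1/6.5): P(K = 6) = C(8,6) · (2.1/6.5)^6 · (4.4/6.5)^2 ≈ 0.0146.

0.0146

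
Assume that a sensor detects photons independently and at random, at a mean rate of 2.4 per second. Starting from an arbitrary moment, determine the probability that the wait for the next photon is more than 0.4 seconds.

The wait for the next event is exponential with rate λ = 2.4 per second.
P(T > 0.4) = e^(−λt) = e^(−2.4 × 0.4) = e^(−0.96) ≈ 0.3829.

0.3829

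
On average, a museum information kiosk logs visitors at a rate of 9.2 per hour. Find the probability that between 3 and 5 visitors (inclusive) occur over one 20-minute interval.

Over the interval, μ = 9.2 × 1/3 ≈ 3.06667 (a 20-minute interval = 1/3 hours).
P(3 ≤ N ≤ 5) = Σ_{j=3}^{5} e^(−3.06667) · 3.06667^j/j! ≈ 0.5008.

0.5008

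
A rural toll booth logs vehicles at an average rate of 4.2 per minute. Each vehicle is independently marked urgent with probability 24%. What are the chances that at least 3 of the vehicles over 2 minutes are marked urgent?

0.3277

Thinning: the vehicles that are marked urgent themselves form a Poisson process with rate 0.24 × 4.2 = 1.008 per minute.
Over the interval, μ = 1.008 × 2 = 2.016 (2 minutes).
P(N ≥ 3) = 1 − P(N ≤ 2) ≈ 0.3277.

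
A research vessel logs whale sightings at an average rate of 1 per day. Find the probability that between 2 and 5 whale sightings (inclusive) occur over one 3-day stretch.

0.7169

Over the interval, μ = 1 × 3 = 3 (a 3-day stretch = 3 days).
P(2 ≤ N ≤ 5) = Σ_{j=2}^{5} e^(−3) · 3^j/j! ≈ 0.7169.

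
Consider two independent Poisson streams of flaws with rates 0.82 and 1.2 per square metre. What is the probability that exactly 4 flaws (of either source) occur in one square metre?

Independent Poisson processes superpose: combined rate λ = 0.82 + 1.2 = 2.02 per square metre.
So μ = 2.02.
P(N = 4) = e^(−2.02) · 2.02^4/4! ≈ 0.0920.

0.0920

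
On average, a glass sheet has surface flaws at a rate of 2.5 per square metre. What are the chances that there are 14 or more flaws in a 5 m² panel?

0.3722

Over the interval, μ = 2.5 × 5 = 12.5 (a 5 m² panel = 5 square metres).
P(N ≥ 14) = 1 − P(N ≤ 13) = 1 − Σ_{j=0}^{13} e^(−μ) μ^j/j! ≈ 0.3722.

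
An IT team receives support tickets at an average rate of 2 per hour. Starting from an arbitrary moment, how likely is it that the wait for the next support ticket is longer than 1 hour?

The wait for the next event is exponential with rate λ = 2 per hour.
P(T > 1) = e^(−λt) = e^(−2 × 1) = e^(−2) ≈ 0.1353.

0.1353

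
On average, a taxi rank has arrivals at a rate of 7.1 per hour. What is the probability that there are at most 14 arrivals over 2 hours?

0.5492

Over the interval, μ = 7.1 × 2 = 14.2 (2 hours).
P(N ≤ 14) = Σ_{j=0}^{14} e^(−μ) μ^j/j! ≈ 0.5492.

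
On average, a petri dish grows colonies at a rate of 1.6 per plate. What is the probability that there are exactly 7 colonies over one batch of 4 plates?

0.1450

Over the interval, μ = 1.6 × 4 = 6.4 (a batch of 4 plates = 4 plates).
P(N = 7) = e^(−μ) μ^7/7! = e^(−6.4) · 6.4^7/5040 ≈ 0.1450.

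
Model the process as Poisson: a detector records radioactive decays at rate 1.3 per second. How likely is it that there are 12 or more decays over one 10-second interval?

Over the interval, μ = 1.3 × 10 = 13 (a 10-second interval = 10 seconds).
P(N ≥ 12) = 1 − P(N ≤ 11) = 1 − Σ_{j=0}^{11} e^(−μ) μ^j/j! ≈ 0.6468.

0.6468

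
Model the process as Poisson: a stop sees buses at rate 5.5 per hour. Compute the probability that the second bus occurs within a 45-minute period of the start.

0.9172

Over the interval, μ = 5.5 × 0.75 = 4.125 (a 45-minute period = 0.75 hours).
The second arrival falls in the interval iff at least 2 events occur there: P(S_2 ≤ t) = P(N ≥ 2) = 1 − P(N ≤ 1) ≈ 0.9172.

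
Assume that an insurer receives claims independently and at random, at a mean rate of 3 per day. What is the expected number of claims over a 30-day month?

E[N] = λt = 3 × 30 = 90 (a 30-day month = 30 days).

90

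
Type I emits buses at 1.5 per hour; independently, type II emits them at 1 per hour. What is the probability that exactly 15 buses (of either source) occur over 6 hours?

0.1024

Independent Poisson processes superpose: combined rate λ = 1.5 + 1 = 2.5 per hour.
Over the interval, μ = 2.5 × 6 = 15 (6 hours).
P(N = 15) = e^(−15) · 15^15/15! ≈ 0.1024.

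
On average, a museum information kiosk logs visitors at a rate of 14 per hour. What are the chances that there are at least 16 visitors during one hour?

0.3306

With mean μ = 14 per hour,
P(N ≥ 16) = 1 − P(N ≤ 15) = 1 − Σ_{j=0}^{15} e^(−μ) μ^j/j! ≈ 0.3306.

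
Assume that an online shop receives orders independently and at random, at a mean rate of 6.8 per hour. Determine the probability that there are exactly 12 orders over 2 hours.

0.1037

Over the interval, μ = 6.8 × 2 = 13.6 (2 hours).
P(N = 12) = e^(−μ) μ^12/12! = e^(−13.6) · 13.6^12/479001600 ≈ 0.1037.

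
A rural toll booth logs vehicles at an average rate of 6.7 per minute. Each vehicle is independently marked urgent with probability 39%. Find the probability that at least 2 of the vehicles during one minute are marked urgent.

Thinning: the vehicles that are marked urgent themselves form a Poisson process with rate 0.39 × 6.7 = 2.613 per minute.
So μ = 2.613.
P(N ≥ 2) = 1 − P(N ≤ 1) ≈ 0.7351.

0.7351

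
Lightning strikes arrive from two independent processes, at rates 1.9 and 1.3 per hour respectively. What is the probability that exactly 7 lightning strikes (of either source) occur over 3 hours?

0.1010

Independent Poisson processes superpose: combined rate λ = 1.9 + 1.3 = 3.2 per hour.
Over the interval, μ = 3.2 × 3 = 9.6 (3 hours).
P(N = 7) = e^(−9.6) · 9.6^7/7! ≈ 0.1010.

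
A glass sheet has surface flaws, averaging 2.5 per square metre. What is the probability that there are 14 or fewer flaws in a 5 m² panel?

0.7250

Over the interval, μ = 2.5 × 5 = 12.5 (a 5 m² panel = 5 square metres).
P(N ≤ 14) = Σ_{j=0}^{14} e^(−μ) μ^j/j! ≈ 0.7250.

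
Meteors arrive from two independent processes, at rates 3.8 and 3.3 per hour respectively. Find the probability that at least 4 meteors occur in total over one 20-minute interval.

Independent Poisson processes superpose: combined rate λ = 3.8 + 3.3 = 7.1 per hour.
Over the interval, μ = 7.1 × 1/3 ≈ 2.36667 (a 20-minute interval = 1/3 hours).
P(N ≥ 4) = 1 − P(N ≤ 3) ≈ 0.2143.

0.2143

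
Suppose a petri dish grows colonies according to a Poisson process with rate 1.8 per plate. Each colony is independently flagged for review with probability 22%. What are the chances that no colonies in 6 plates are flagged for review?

0.0929

Thinning: the colonies that are flagged for review themselves form a Poisson process with rate 0.22 × 1.8 = 0.396 per plate.
Over the interval, μ = 0.396 × 6 = 2.376 (6 plates).
P(N = 0) = e^(−2.376) · 2.376^0/0! ≈ 0.0929.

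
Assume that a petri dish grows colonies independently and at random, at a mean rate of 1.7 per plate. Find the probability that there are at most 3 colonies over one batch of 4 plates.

Over the interval, μ = 1.7 × 4 = 6.8 (a batch of 4 plates = 4 plates).
P(N ≤ 3) = Σ_{j=0}^{3} e^(−μ) μ^j/j! ≈ 0.0928.

0.0928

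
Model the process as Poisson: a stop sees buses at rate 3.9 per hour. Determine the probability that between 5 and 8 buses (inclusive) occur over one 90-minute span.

Over the interval, μ = 3.9 × 1.5 = 5.85 (a 90-minute span = 1.5 hours).
P(5 ≤ N ≤ 8) = Σ_{j=5}^{8} e^(−5.85) · 5.85^j/j! ≈ 0.5567.

0.5567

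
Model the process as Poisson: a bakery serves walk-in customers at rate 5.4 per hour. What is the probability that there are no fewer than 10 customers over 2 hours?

0.6374

Over the interval, μ = 5.4 × 2 = 10.8 (2 hours).
P(N ≥ 10) = 1 − P(N ≤ 9) = 1 − Σ_{j=0}^{9} e^(−μ) μ^j/j! ≈ 0.6374.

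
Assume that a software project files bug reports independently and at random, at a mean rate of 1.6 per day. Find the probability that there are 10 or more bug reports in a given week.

0.6808

Over the interval, μ = 1.6 × 7 = 11.2 (a week = 7 days).
P(N ≥ 10) = 1 − P(N ≤ 9) = 1 − Σ_{j=0}^{9} e^(−μ) μ^j/j! ≈ 0.6808.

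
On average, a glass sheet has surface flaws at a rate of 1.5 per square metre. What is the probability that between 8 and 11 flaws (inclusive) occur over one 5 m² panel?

Over the interval, μ = 1.5 × 5 = 7.5 (a 5 m² panel = 5 square metres).
P(8 ≤ N ≤ 11) = Σ_{j=8}^{11} e^(−7.5) · 7.5^j/j! ≈ 0.3961.

0.3961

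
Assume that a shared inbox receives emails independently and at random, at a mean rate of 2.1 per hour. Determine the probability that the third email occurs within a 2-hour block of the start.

0.7898

Over the interval, μ = 2.1 × 2 = 4.2 (a 2-hour block = 2 hours).
The third arrival falls in the interval iff at least 3 events occur there: P(S_3 ≤ t) = P(N ≥ 3) = 1 − P(N ≤ 2) ≈ 0.7898.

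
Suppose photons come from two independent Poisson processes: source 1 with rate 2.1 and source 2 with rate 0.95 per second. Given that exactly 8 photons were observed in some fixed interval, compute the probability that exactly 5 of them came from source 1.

Given the total, each event is independently from source 1 with probability p = λ_1/(λ_1+λ_2) = 2.1/3.05 ≈ 0.6885.
So K ~ Binomial(8, 2.1/3.05): P(K = 5) = C(8,5) · (2.1/3.05)^5 · (0.95/3.05)^3 ≈ 0.2619.

0.2619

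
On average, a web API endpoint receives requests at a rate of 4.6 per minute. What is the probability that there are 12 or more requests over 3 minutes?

0.7227

Over the interval, μ = 4.6 × 3 = 13.8 (3 minutes).
P(N ≥ 12) = 1 − P(N ≤ 11) = 1 − Σ_{j=0}^{11} e^(−μ) μ^j/j! ≈ 0.7227.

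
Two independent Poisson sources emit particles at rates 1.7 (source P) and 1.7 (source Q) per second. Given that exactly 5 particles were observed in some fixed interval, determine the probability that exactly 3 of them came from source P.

0.3125

Given the total, each event is independently from source P with probability p = λ_P/(λ_P+λ_Q) = 1.7/3.4 = 0.5000.
So K ~ Binomial(5, 1.7/3.4): P(K = 3) = C(5,3) · (1.7/3.4)^3 · (1.7/3.4)^2 ≈ 0.3125.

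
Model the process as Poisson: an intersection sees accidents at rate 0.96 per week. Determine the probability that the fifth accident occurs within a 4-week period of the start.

Over the interval, μ = 0.96 × 4 = 3.84 (a 4-week period = 4 weeks).
The fifth arrival falls in the interval iff at least 5 events occur there: P(S_5 ≤ t) = P(N ≥ 5) = 1 − P(N ≤ 4) ≈ 0.3399.

0.3399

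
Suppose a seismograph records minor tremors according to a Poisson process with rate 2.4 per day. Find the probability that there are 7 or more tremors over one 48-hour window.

Over the interval, μ = 2.4 × 2 = 4.8 (a 48-hour window = 2 days).
P(N ≥ 7) = 1 − P(N ≤ 6) = 1 − Σ_{j=0}^{6} e^(−μ) μ^j/j! ≈ 0.2092.

0.2092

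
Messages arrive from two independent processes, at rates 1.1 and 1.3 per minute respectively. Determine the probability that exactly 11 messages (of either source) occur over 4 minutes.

Independent Poisson processes superpose: combined rate λ = 1.1 + 1.3 = 2.4 per minute.
Over the interval, μ = 2.4 × 4 = 9.6 (4 minutes).
P(N = 11) = e^(−9.6) · 9.6^11/11! ≈ 0.1083.

0.1083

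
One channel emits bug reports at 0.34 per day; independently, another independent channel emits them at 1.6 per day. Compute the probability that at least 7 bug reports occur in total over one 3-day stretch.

Independent Poisson processes superpose: combined rate λ = 0.34 + 1.6 = 1.94 per day.
Over the interval, μ = 1.94 × 3 = 5.82 (a 3-day stretch = 3 days).
P(N ≥ 7) = 1 − P(N ≤ 6) ≈ 0.3648.

0.3648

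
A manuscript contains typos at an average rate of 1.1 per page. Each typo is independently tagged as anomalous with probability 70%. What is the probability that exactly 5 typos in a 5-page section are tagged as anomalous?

0.1500

Thinning: the typos that are tagged as anomalous themselves form a Poisson process with rate 0.7 × 1.1 = 0.77 per page.
Over the interval, μ = 0.77 × 5 = 3.85 (a 5-page section = 5 pages).
P(N = 5) = e^(−3.85) · 3.85^5/5! ≈ 0.1500.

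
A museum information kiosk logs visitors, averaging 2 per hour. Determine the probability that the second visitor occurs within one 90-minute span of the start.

Over the interval, μ = 2 × 1.5 = 3 (a 90-minute span = 1.5 hours).
The second arrival falls in the interval iff at least 2 events occur there: P(S_2 ≤ t) = P(N ≥ 2) = 1 − P(N ≤ 1) ≈ 0.8009.

0.8009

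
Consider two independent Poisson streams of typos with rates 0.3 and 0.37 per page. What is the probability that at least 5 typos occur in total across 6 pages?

0.3751

Independent Poisson processes superpose: combined rate λ = 0.3 + 0.37 = 0.67 per page.
Over the interval, μ = 0.67 × 6 = 4.02 (6 pages).
P(N ≥ 5) = 1 − P(N ≤ 4) ≈ 0.3751.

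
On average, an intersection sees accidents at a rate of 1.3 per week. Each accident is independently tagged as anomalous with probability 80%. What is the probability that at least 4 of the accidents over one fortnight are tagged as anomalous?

0.1576

Thinning: the accidents that are tagged as anomalous themselves form a Poisson process with rate 0.8 × 1.3 = 1.04 per week.
Over the interval, μ = 1.04 × 2 = 2.08 (a fortnight = 2 weeks).
P(N ≥ 4) = 1 − P(N ≤ 3) ≈ 0.1576.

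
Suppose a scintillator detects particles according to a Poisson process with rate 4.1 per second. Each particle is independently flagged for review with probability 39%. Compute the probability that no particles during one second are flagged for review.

Thinning: the particles that are flagged for review themselves form a Poisson process with rate 0.39 × 4.1 = 1.599 per second.
So μ = 1.599.
P(N = 0) = e^(−1.599) · 1.599^0/0! ≈ 0.2021.

0.2021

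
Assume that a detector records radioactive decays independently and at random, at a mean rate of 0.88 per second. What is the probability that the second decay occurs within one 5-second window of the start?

0.9337

Over the interval, μ = 0.88 × 5 = 4.4 (a 5-second window = 5 seconds).
The second arrival falls in the interval iff at least 2 events occur there: P(S_2 ≤ t) = P(N ≥ 2) = 1 − P(N ≤ 1) ≈ 0.9337.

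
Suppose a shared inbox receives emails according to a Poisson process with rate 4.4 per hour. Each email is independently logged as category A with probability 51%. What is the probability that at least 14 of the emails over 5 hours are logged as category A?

0.2395

Thinning: the emails that are logged as category A themselves form a Poisson process with rate 0.51 × 4.4 = 2.244 per hour.
Over the interval, μ = 2.244 × 5 = 11.22 (5 hours).
P(N ≥ 14) = 1 − P(N ≤ 13) ≈ 0.2395.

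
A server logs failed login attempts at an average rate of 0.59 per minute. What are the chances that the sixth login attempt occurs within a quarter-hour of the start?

Over the interval, μ = 0.59 × 15 = 8.85 (a quarter-hour = 15 minutes).
The sixth arrival falls in the interval iff at least 6 events occur there: P(S_6 ≤ t) = P(N ≥ 6) = 1 − P(N ≤ 5) ≈ 0.8749.

0.8749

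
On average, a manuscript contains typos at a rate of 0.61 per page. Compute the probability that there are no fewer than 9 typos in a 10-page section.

0.1633

Over the interval, μ = 0.61 × 10 = 6.1 (a 10-page section = 10 pages).
P(N ≥ 9) = 1 − P(N ≤ 8) = 1 − Σ_{j=0}^{8} e^(−μ) μ^j/j! ≈ 0.1633.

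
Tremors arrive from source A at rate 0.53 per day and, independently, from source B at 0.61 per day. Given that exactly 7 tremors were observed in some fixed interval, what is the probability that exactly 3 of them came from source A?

Given the total, each event is independently from source A with probability p = λ_A/(λ_A+λ_B) = 0.53/1.14 ≈ 0.4649.
So K ~ Binomial(7, 0.53/1.14): P(K = 3) = C(7,3) · (0.53/1.14)^3 · (0.61/1.14)^4 ≈ 0.2883.

0.2883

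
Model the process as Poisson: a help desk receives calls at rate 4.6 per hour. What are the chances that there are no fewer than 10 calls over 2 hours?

Over the interval, μ = 4.6 × 2 = 9.2 (2 hours).
P(N ≥ 10) = 1 − P(N ≤ 9) = 1 − Σ_{j=0}^{9} e^(−μ) μ^j/j! ≈ 0.4389.

0.4389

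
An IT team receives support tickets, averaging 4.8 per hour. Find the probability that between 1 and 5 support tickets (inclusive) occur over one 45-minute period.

0.8168

Over the interval, μ = 4.8 × 0.75 = 3.6 (a 45-minute period = 0.75 hours).
P(1 ≤ N ≤ 5) = Σ_{j=1}^{5} e^(−3.6) · 3.6^j/j! ≈ 0.8168.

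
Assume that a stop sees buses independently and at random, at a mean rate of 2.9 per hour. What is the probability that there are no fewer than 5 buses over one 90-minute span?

Over the interval, μ = 2.9 × 1.5 = 4.35 (a 90-minute span = 1.5 hours).
P(N ≥ 5) = 1 − P(N ≤ 4) = 1 − Σ_{j=0}^{4} e^(−μ) μ^j/j! ≈ 0.4392.

0.4392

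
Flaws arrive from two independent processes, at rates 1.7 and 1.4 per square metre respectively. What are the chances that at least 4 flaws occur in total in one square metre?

Independent Poisson processes superpose: combined rate λ = 1.7 + 1.4 = 3.1 per square metre.
So μ = 3.1.
P(N ≥ 4) = 1 − P(N ≤ 3) ≈ 0.3752.

0.3752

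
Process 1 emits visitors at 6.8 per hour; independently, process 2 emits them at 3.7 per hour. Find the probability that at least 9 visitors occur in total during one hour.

0.7206

Independent Poisson processes superpose: combined rate λ = 6.8 + 3.7 = 10.5 per hour.
So μ = 10.5.
P(N ≥ 9) = 1 − P(N ≤ 8) ≈ 0.7206.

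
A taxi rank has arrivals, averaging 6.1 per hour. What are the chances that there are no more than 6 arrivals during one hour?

With mean μ = 6.1 per hour,
P(N ≤ 6) = Σ_{j=0}^{6} e^(−μ) μ^j/j! ≈ 0.5902.

0.5902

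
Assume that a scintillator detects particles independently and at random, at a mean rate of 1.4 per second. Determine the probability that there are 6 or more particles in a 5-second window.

0.6993

Over the interval, μ = 1.4 × 5 = 7 (a 5-second window = 5 seconds).
P(N ≥ 6) = 1 − P(N ≤ 5) = 1 − Σ_{j=0}^{5} e^(−μ) μ^j/j! ≈ 0.6993.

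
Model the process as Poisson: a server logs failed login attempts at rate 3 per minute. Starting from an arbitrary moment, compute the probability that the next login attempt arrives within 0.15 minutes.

0.3624

Inter-arrival times are exponential with rate λ = 3 per minute.
P(T ≤ 0.15) = 1 − e^(−λt) = 1 − e^(−3 × 0.15) = 1 − e^(−0.45) ≈ 0.3624.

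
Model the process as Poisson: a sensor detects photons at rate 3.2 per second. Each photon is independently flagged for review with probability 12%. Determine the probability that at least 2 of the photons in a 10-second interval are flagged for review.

Thinning: the photons that are flagged for review themselves form a Poisson process with rate 0.12 × 3.2 = 0.384 per second.
Over the interval, μ = 0.384 × 10 = 3.84 (a 10-second interval = 10 seconds).
P(N ≥ 2) = 1 − P(N ≤ 1) ≈ 0.8960.

0.8960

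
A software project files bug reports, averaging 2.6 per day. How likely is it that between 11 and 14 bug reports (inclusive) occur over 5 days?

0.4234

Over the interval, μ = 2.6 × 5 = 13 (5 days).
P(11 ≤ N ≤ 14) = Σ_{j=11}^{14} e^(−13) · 13^j/j! ≈ 0.4234.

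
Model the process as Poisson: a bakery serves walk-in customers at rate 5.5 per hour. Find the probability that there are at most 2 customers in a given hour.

0.0884

With mean μ = 5.5 per hour,
P(N ≤ 2) = Σ_{j=0}^{2} e^(−μ) μ^j/j! ≈ 0.0884.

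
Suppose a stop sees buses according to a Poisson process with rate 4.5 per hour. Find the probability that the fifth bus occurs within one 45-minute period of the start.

0.2512

Over the interval, μ = 4.5 × 0.75 = 3.375 (a 45-minute period = 0.75 hours).
The fifth arrival falls in the interval iff at least 5 events occur there: P(S_5 ≤ t) = P(N ≥ 5) = 1 − P(N ≤ 4) ≈ 0.2512.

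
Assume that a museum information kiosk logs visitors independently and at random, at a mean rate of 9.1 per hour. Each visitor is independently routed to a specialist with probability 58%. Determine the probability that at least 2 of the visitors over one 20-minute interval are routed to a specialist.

Thinning: the visitors that are routed to a specialist themselves form a Poisson process with rate 0.58 × 9.1 = 5.278 per hour.
Over the interval, μ = 5.278 × 1/3 ≈ 1.75933 (a 20-minute interval = 1/3 hours).
P(N ≥ 2) = 1 − P(N ≤ 1) ≈ 0.5250.

0.5250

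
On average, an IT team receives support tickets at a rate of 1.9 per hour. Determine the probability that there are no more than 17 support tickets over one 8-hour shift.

Over the interval, μ = 1.9 × 8 = 15.2 (an 8-hour shift = 8 hours).
P(N ≤ 17) = Σ_{j=0}^{17} e^(−μ) μ^j/j! ≈ 0.7317.

0.7317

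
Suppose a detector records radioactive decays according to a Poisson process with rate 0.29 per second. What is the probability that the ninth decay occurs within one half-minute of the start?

Over the interval, μ = 0.29 × 30 = 8.7 (a half-minute = 30 seconds).
The ninth arrival falls in the interval iff at least 9 events occur there: P(S_9 ≤ t) = P(N ≥ 9) = 1 − P(N ≤ 8) ≈ 0.5042.

0.5042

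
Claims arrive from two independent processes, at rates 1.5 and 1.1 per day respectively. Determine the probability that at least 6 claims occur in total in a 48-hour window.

Independent Poisson processes superpose: combined rate λ = 1.5 + 1.1 = 2.6 per day.
Over the interval, μ = 2.6 × 2 = 5.2 (a 48-hour window = 2 days).
P(N ≥ 6) = 1 − P(N ≤ 5) ≈ 0.4191.

0.4191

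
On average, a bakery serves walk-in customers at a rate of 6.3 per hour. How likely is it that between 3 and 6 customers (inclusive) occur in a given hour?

With mean μ = 6.3 per hour,
P(3 ≤ N ≤ 6) = Σ_{j=3}^{6} e^(−6.3) · 6.3^j/j! ≈ 0.5084.

0.5084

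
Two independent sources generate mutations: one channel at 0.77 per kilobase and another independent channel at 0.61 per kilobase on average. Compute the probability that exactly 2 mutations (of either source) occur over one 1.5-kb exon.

0.2703

Independent Poisson processes superpose: combined rate λ = 0.77 + 0.61 = 1.38 per kilobase.
Over the interval, μ = 1.38 × 1.5 = 2.07 (a 1.5-kb exon = 1.5 kilobases).
P(N = 2) = e^(−2.07) · 2.07^2/2! ≈ 0.2703.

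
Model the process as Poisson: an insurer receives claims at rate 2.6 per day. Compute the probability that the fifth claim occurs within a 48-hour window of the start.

Over the interval, μ = 2.6 × 2 = 5.2 (a 48-hour window = 2 days).
The fifth arrival falls in the interval iff at least 5 events occur there: P(S_5 ≤ t) = P(N ≥ 5) = 1 − P(N ≤ 4) ≈ 0.5939.

0.5939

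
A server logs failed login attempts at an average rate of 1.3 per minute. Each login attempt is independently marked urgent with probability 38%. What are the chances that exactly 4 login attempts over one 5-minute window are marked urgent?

0.1312

Thinning: the login attempts that are marked urgent themselves form a Poisson process with rate 0.38 × 1.3 = 0.494 per minute.
Over the interval, μ = 0.494 × 5 = 2.47 (a 5-minute window = 5 minutes).
P(N = 4) = e^(−2.47) · 2.47^4/4! ≈ 0.1312.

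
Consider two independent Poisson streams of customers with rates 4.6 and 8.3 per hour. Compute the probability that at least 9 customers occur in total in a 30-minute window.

Independent Poisson processes superpose: combined rate λ = 4.6 + 8.3 = 12.9 per hour.
Over the interval, μ = 12.9 × 0.5 = 6.45 (a 30-minute window = 0.5 hours).
P(N ≥ 9) = 1 − P(N ≤ 8) ≈ 0.2025.

0.2025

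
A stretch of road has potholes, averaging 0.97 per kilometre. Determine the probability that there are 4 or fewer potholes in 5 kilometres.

Over the interval, μ = 0.97 × 5 = 4.85 (5 kilometres).
P(N ≤ 4) = Σ_{j=0}^{4} e^(−μ) μ^j/j! ≈ 0.4672.

0.4672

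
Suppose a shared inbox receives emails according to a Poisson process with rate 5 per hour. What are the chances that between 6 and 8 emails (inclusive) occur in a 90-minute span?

0.4205

Over the interval, μ = 5 × 1.5 = 7.5 (a 90-minute span = 1.5 hours).
P(6 ≤ N ≤ 8) = Σ_{j=6}^{8} e^(−7.5) · 7.5^j/j! ≈ 0.4205.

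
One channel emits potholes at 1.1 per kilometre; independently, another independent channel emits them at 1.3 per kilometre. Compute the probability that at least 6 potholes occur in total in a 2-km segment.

0.3490

Independent Poisson processes superpose: combined rate λ = 1.1 + 1.3 = 2.4 per kilometre.
Over the interval, μ = 2.4 × 2 = 4.8 (a 2-km segment = 2 kilometres).
P(N ≥ 6) = 1 − P(N ≤ 5) ≈ 0.3490.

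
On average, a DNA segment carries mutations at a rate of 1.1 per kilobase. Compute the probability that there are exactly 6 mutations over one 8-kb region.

Over the interval, μ = 1.1 × 8 = 8.8 (an 8-kb region = 8 kilobases).
P(N = 6) = e^(−μ) μ^6/6! = e^(−8.8) · 8.8^6/720 ≈ 0.0972.

0.0972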